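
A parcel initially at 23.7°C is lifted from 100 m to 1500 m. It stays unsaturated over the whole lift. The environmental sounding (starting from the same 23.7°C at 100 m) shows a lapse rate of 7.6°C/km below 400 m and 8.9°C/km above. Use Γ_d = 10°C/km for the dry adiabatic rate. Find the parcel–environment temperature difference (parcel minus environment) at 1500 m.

-1.93°C (parcel cooler than environment)

Parcel:
  Dry to 1500 m: -10 × 1.4 km = -14°C, so T = 9.7°C.
Environment:
  Environment, lower layer to 400 m: -7.6 × 0.3 km = -2.28°C, so T = 21.42°C.
  Environment, upper layer to 1500 m: -8.9 × 1.1 km = -9.79°C, so T = 11.63°C.
T_parcel − T_env = 9.7 − 11.63 = -1.93°C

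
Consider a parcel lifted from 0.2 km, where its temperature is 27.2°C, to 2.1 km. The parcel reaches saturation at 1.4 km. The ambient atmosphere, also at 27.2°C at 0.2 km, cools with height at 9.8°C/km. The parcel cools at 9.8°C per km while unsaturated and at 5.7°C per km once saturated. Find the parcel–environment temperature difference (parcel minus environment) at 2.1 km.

Parcel:
  From 200 m to 1400 m (dry): cools by 9.8 × 1.2 = 11.76°C, giving 15.44°C.
  From 1400 m to 2100 m (saturated): cools by 5.7 × 0.7 = 3.99°C, giving 11.45°C.
Environment:
  From 200 m to 2100 m (environment): cools by 9.8 × 1.9 = 18.62°C, giving 8.58°C.
T_parcel − T_env = 11.45 − 8.58 = +2.87°C

+2.87°C (parcel warmer than environment)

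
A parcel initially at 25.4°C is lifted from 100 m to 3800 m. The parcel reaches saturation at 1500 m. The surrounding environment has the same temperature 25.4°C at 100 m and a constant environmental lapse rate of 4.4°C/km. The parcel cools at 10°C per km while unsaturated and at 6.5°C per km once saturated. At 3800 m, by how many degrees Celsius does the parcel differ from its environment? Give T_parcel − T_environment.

-12.67°C (parcel cooler than environment)

Parcel:
  From 100 m to 1500 m (dry): cools by 10 × 1.4 = 14°C, giving 11.4°C.
  From 1500 m to 3800 m (saturated): cools by 6.5 × 2.3 = 14.95°C, giving -3.55°C.
Environment:
  From 100 m to 3800 m (environment): cools by 4.4 × 3.7 = 16.28°C, giving 9.12°C.
T_parcel − T_env = -3.55 − 9.12 = -12.67°C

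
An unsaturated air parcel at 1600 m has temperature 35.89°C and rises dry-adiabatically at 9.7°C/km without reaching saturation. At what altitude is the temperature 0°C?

5300 m

Height above start = (35.89 − 0) / 9.7 = 3.7 km
Altitude = 1600 m + 3700 m = 5300 m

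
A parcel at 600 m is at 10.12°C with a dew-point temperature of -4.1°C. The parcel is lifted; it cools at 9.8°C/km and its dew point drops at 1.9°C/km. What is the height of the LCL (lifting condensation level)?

2400 m

T and T_d converge at 9.8 − 1.9 = 7.9°C per km
Height above start = (10.12 − (-4.1)) / 7.9 = 1.8 km
LCL altitude = 600 m + 1800 m = 2400 m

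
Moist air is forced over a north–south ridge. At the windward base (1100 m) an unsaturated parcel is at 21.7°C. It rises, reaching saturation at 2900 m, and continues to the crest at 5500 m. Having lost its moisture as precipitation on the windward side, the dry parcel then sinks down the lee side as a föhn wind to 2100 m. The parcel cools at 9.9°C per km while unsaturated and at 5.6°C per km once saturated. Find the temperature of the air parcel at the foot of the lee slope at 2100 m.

1100 → 2900 m (dry, 9.9°C/km): ΔT = -9.9 × 1.8 = -17.82°C → T = 3.88°C
2900 → 5500 m (saturated, 5.6°C/km): ΔT = -5.6 × 2.6 = -14.56°C → T = -10.68°C
5500 → 2100 m (dry descent, 9.9°C/km): ΔT = +9.9 × 3.4 = +33.66°C → T = 22.98°C

22.98°C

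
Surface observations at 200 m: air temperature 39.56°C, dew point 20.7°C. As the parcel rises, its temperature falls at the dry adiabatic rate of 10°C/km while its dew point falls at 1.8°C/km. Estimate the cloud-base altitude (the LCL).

T and T_d converge at 10 − 1.8 = 8.2°C per km
Height above start = (39.56 − 20.7) / 8.2 = 2.3 km
LCL altitude = 200 m + 2300 m = 2500 m

2500 m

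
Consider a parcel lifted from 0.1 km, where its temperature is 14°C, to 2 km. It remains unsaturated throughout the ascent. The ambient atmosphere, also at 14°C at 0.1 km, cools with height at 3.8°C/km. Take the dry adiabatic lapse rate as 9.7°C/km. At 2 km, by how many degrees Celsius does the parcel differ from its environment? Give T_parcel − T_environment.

-11.21°C (parcel cooler than environment)

Parcel:
  100–2000 m, dry: Δz = 1.9 km ⇒ ΔT = -18.43°C; T = -4.43°C
Environment:
  100–2000 m, environment: Δz = 1.9 km ⇒ ΔT = -7.22°C; T = 6.78°C
T_parcel − T_env = -4.43 − 6.78 = -11.21°C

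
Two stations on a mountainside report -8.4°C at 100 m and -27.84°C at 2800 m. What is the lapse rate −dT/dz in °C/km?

Γ = −ΔT/Δz = (-8.4 − (-27.84)) / (2800 − 100) m
  = 19.44°C / 2.7 km = 7.2°C/km

7.2°C/km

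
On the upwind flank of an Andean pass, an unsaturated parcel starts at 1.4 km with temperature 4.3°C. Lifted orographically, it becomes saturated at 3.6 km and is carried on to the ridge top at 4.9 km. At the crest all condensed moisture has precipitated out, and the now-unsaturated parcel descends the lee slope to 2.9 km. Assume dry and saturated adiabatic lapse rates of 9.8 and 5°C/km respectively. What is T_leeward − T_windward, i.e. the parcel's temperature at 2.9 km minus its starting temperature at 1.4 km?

-8.46°C

From 1400 m to 3600 m (dry): cools by 9.8 × 2.2 = 21.56°C, giving -17.26°C.
From 3600 m to 4900 m (saturated): cools by 5 × 1.3 = 6.5°C, giving -23.76°C.
From 4900 m to 2900 m (dry descent): warms by 9.8 × 2 = 19.6°C, giving -4.16°C.
Net change vs windward start: -4.16 − 4.3 = -8.46°C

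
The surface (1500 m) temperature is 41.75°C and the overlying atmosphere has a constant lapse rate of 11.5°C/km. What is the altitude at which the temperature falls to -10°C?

6000 m

Height above start = (41.75 − (-10)) / 11.5 = 4.5 km
Altitude = 1500 m + 4500 m = 6000 m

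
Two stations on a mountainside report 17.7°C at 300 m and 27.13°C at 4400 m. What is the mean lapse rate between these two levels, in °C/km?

Γ = −ΔT/Δz = (17.7 − 27.13) / (4400 − 300) m
  = -9.43°C / 4.1 km = -2.3°C/km

-2.3°C/km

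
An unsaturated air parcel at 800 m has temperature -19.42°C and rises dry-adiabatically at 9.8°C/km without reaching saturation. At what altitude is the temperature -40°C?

Height above start = (-19.42 − (-40)) / 9.8 = 2.1 km
Altitude = 800 m + 2100 m = 2900 m

2900 m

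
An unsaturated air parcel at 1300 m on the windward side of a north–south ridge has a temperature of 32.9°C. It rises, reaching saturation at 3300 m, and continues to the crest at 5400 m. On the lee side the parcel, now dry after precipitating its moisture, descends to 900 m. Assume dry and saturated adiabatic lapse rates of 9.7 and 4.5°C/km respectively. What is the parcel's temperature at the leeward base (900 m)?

From 1300 m to 3300 m (dry): cools by 9.7 × 2 = 19.4°C, giving 13.5°C.
From 3300 m to 5400 m (saturated): cools by 4.5 × 2.1 = 9.45°C, giving 4.05°C.
From 5400 m to 900 m (dry descent): warms by 9.7 × 4.5 = 43.65°C, giving 47.7°C.

47.7°C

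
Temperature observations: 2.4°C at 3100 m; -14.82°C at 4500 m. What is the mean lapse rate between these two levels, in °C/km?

12.3°C/km

Γ = −ΔT/Δz = (2.4 − (-14.82)) / (4500 − 3100) m
  = 17.22°C / 1.4 km = 12.3°C/km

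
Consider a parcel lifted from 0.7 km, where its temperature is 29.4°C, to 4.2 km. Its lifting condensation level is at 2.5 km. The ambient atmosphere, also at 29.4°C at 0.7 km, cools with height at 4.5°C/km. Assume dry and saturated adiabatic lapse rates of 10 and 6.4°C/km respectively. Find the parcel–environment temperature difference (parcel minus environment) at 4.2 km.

-13.13°C (parcel cooler than environment)

Parcel:
  From 700 m to 2500 m (dry): cools by 10 × 1.8 = 18°C, giving 11.4°C.
  From 2500 m to 4200 m (saturated): cools by 6.4 × 1.7 = 10.88°C, giving 0.52°C.
Environment:
  From 700 m to 4200 m (environment): cools by 4.5 × 3.5 = 15.75°C, giving 13.65°C.
T_parcel − T_env = 0.52 − 13.65 = -13.13°C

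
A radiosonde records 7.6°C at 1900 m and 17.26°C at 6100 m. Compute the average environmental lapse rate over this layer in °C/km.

-2.3°C/km

Γ = −ΔT/Δz = (7.6 − 17.26) / (6100 − 1900) m
  = -9.66°C / 4.2 km = -2.3°C/km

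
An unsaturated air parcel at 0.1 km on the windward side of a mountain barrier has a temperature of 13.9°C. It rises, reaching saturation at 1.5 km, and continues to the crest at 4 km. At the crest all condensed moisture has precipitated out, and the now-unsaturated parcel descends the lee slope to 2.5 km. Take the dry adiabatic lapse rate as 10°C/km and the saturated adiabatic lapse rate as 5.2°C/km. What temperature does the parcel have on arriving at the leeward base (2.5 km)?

1.9°C

Dry to 1500 m: -10 × 1.4 km = -14°C, so T = -0.1°C.
Saturated to 4000 m: -5.2 × 2.5 km = -13°C, so T = -13.1°C.
Dry descent to 2500 m: +10 × 1.5 km = +15°C, so T = 1.9°C.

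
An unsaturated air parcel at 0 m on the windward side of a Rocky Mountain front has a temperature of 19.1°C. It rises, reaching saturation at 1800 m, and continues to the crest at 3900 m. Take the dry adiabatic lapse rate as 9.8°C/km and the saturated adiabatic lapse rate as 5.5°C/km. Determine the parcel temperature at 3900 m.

-10.09°C

Dry to 1800 m: -9.8 × 1.8 km = -17.64°C, so T = 1.46°C.
Saturated to 3900 m: -5.5 × 2.1 km = -11.55°C, so T = -10.09°C.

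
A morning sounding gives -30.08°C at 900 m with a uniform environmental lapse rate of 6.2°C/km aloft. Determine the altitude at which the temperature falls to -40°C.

Height above start = (-30.08 − (-40)) / 6.2 = 1.6 km
Altitude = 900 m + 1600 m = 2500 m

2500 m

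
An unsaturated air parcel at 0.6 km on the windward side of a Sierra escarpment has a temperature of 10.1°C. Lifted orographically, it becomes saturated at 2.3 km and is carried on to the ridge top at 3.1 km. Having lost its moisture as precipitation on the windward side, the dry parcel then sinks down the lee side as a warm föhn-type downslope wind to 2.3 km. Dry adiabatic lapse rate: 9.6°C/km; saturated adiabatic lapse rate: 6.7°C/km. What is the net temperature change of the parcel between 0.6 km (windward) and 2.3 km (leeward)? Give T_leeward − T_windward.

-14°C

600–2300 m, dry: Δz = 1.7 km ⇒ ΔT = -16.32°C; T = -6.22°C
2300–3100 m, saturated: Δz = 0.8 km ⇒ ΔT = -5.36°C; T = -11.58°C
3100–2300 m, dry descent: Δz = 0.8 km ⇒ ΔT = +7.68°C; T = -3.9°C
Net change vs windward start: -3.9 − 10.1 = -14°C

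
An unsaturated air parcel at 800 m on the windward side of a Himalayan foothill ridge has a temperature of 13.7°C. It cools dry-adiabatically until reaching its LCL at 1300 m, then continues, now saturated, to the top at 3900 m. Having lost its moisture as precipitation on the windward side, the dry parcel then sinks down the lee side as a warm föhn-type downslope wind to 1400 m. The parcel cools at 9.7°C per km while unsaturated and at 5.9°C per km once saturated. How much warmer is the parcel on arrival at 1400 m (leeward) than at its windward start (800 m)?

800 → 1300 m (dry, 9.7°C/km): ΔT = -9.7 × 0.5 = -4.85°C → T = 8.85°C
1300 → 3900 m (saturated, 5.9°C/km): ΔT = -5.9 × 2.6 = -15.34°C → T = -6.49°C
3900 → 1400 m (dry descent, 9.7°C/km): ΔT = +9.7 × 2.5 = +24.25°C → T = 17.76°C
Net change vs windward start: 17.76 − 13.7 = +4.06°C

+4.06°C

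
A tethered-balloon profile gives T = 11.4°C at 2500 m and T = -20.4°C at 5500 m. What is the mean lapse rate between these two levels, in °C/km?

10.6°C/km

Γ = −ΔT/Δz = (11.4 − (-20.4)) / (5500 − 2500) m
  = 31.8°C / 3 km = 10.6°C/km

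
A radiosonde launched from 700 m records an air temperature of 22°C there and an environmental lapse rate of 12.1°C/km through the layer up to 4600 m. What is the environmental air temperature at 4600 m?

-25.19°C

Environmental to 4600 m: -12.1 × 3.9 km = -47.19°C, so T = -25.19°C.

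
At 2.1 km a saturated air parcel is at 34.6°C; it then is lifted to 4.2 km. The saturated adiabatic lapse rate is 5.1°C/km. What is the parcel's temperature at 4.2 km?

23.89°C

From 2100 m to 4200 m (saturated adiabatic): cools by 5.1 × 2.1 = 10.71°C, giving 23.89°C.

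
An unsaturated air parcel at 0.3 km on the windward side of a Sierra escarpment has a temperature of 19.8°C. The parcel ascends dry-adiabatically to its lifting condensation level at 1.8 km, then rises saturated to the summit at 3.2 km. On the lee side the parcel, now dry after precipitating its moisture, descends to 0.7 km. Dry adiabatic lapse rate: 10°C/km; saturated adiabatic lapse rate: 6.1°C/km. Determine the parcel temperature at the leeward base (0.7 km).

21.26°C

Dry to 1800 m: -10 × 1.5 km = -15°C, so T = 4.8°C.
Saturated to 3200 m: -6.1 × 1.4 km = -8.54°C, so T = -3.74°C.
Dry descent to 700 m: +10 × 2.5 km = +25°C, so T = 21.26°C.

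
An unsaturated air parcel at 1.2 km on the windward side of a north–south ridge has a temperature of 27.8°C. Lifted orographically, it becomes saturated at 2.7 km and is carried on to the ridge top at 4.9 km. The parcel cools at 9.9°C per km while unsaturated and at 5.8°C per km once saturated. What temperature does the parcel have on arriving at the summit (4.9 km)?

0.19°C

1200–2700 m, dry: Δz = 1.5 km ⇒ ΔT = -14.85°C; T = 12.95°C
2700–4900 m, saturated: Δz = 2.2 km ⇒ ΔT = -12.76°C; T = 0.19°C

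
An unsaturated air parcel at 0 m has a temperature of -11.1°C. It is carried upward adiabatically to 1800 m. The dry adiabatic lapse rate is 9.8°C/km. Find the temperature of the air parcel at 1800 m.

From 0 m to 1800 m (dry adiabatic): cools by 9.8 × 1.8 = 17.64°C, giving -28.74°C.

-28.74°C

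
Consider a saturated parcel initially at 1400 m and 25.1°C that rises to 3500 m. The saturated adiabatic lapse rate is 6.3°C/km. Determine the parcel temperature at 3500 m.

1400–3500 m, saturated adiabatic: Δz = 2.1 km ⇒ ΔT = -13.23°C; T = 11.87°C

11.87°C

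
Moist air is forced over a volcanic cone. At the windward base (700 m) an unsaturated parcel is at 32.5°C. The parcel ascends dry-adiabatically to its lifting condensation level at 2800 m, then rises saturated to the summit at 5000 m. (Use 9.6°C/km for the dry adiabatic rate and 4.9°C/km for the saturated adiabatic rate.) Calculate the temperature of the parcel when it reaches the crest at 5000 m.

1.56°C

Dry to 2800 m: -9.6 × 2.1 km = -20.16°C, so T = 12.34°C.
Saturated to 5000 m: -4.9 × 2.2 km = -10.78°C, so T = 1.56°C.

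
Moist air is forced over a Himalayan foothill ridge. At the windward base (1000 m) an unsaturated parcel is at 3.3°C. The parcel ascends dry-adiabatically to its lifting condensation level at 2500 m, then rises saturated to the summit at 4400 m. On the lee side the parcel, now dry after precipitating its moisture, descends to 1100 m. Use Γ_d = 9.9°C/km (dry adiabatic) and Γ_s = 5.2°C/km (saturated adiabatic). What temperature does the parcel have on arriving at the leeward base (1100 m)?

1000–2500 m, dry: Δz = 1.5 km ⇒ ΔT = -14.85°C; T = -11.55°C
2500–4400 m, saturated: Δz = 1.9 km ⇒ ΔT = -9.88°C; T = -21.43°C
4400–1100 m, dry descent: Δz = 3.3 km ⇒ ΔT = +32.67°C; T = 11.24°C

11.24°C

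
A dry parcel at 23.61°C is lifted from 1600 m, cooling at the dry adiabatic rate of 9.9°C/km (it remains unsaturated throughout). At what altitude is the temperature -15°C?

Height above start = (23.61 − (-15)) / 9.9 = 3.9 km
Altitude = 1600 m + 3900 m = 5500 m

5500 m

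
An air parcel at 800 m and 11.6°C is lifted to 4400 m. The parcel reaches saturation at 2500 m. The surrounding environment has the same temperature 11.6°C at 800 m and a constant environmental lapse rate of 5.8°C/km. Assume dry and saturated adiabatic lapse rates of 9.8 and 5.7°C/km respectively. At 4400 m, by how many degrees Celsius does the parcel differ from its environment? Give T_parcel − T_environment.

-6.61°C (parcel cooler than environment)

Parcel:
  800–2500 m, dry: Δz = 1.7 km ⇒ ΔT = -16.66°C; T = -5.06°C
  2500–4400 m, saturated: Δz = 1.9 km ⇒ ΔT = -10.83°C; T = -15.89°C
Environment:
  800–4400 m, environment: Δz = 3.6 km ⇒ ΔT = -20.88°C; T = -9.28°C
T_parcel − T_env = -15.89 − (-9.28) = -6.61°C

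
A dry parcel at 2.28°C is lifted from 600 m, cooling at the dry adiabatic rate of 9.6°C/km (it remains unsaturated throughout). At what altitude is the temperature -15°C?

2400 m

Height above start = (2.28 − (-15)) / 9.6 = 1.8 km
Altitude = 600 m + 1800 m = 2400 m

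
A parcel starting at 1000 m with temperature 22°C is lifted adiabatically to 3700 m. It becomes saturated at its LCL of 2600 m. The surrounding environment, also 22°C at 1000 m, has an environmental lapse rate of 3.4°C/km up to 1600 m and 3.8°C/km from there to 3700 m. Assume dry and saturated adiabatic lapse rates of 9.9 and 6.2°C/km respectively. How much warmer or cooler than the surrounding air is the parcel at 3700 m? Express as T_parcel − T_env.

-12.64°C (parcel cooler than environment)

Parcel:
  1000 → 2600 m (dry, 9.9°C/km): ΔT = -9.9 × 1.6 = -15.84°C → T = 6.16°C
  2600 → 3700 m (saturated, 6.2°C/km): ΔT = -6.2 × 1.1 = -6.82°C → T = -0.66°C
Environment:
  1000 → 1600 m (environment, lower layer, 3.4°C/km): ΔT = -3.4 × 0.6 = -2.04°C → T = 19.96°C
  1600 → 3700 m (environment, upper layer, 3.8°C/km): ΔT = -3.8 × 2.1 = -7.98°C → T = 11.98°C
T_parcel − T_env = -0.66 − 11.98 = -12.64°C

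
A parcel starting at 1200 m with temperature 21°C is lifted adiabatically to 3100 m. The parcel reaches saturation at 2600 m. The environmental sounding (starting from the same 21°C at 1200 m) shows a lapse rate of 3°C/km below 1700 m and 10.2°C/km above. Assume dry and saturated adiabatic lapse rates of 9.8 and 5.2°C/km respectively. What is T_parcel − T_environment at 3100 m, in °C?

-0.54°C (parcel cooler than environment)

Parcel:
  From 1200 m to 2600 m (dry): cools by 9.8 × 1.4 = 13.72°C, giving 7.28°C.
  From 2600 m to 3100 m (saturated): cools by 5.2 × 0.5 = 2.6°C, giving 4.68°C.
Environment:
  From 1200 m to 1700 m (environment, lower layer): cools by 3 × 0.5 = 1.5°C, giving 19.5°C.
  From 1700 m to 3100 m (environment, upper layer): cools by 10.2 × 1.4 = 14.28°C, giving 5.22°C.
T_parcel − T_env = 4.68 − 5.22 = -0.54°C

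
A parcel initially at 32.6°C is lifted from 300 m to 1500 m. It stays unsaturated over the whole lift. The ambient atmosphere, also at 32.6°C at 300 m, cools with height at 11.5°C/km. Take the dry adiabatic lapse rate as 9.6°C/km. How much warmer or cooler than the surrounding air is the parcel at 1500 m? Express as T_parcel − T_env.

+2.28°C (parcel warmer than environment)

Parcel:
  300–1500 m, dry: Δz = 1.2 km ⇒ ΔT = -11.52°C; T = 21.08°C
Environment:
  300–1500 m, environment: Δz = 1.2 km ⇒ ΔT = -13.8°C; T = 18.8°C
T_parcel − T_env = 21.08 − 18.8 = +2.28°C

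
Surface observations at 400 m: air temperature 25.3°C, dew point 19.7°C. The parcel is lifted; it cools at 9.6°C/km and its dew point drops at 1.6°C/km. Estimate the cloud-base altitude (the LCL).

T and T_d converge at 9.6 − 1.6 = 8°C per km
Height above start = (25.3 − 19.7) / 8 = 0.7 km
LCL altitude = 400 m + 700 m = 1100 m

1100 m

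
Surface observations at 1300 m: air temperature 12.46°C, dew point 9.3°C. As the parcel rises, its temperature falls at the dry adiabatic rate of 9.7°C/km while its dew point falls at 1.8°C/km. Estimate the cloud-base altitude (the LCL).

T and T_d converge at 9.7 − 1.8 = 7.9°C per km
Height above start = (12.46 − 9.3) / 7.9 = 0.4 km
LCL altitude = 1300 m + 400 m = 1700 m

1700 m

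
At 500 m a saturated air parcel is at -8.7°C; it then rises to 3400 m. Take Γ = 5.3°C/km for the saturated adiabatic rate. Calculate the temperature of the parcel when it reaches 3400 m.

500 → 3400 m (saturated adiabatic, 5.3°C/km): ΔT = -5.3 × 2.9 = -15.37°C → T = -24.07°C

-24.07°C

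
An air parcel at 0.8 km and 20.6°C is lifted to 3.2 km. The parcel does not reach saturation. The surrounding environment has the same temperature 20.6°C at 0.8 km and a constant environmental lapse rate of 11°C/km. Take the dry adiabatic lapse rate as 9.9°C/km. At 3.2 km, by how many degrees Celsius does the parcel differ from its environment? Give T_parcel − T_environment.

Parcel:
  Dry to 3200 m: -9.9 × 2.4 km = -23.76°C, so T = -3.16°C.
Environment:
  Environment to 3200 m: -11 × 2.4 km = -26.4°C, so T = -5.8°C.
T_parcel − T_env = -3.16 − (-5.8) = +2.64°C

+2.64°C (parcel warmer than environment)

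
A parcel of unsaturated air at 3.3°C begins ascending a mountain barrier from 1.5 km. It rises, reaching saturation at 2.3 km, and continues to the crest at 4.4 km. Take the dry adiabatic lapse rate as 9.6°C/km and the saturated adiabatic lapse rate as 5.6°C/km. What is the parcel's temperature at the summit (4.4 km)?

-16.14°C

From 1500 m to 2300 m (dry): cools by 9.6 × 0.8 = 7.68°C, giving -4.38°C.
From 2300 m to 4400 m (saturated): cools by 5.6 × 2.1 = 11.76°C, giving -16.14°C.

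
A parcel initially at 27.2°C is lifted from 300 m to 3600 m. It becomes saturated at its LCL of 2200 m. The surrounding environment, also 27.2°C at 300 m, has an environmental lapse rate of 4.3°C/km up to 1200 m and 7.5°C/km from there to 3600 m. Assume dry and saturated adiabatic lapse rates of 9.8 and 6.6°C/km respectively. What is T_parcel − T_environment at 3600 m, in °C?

-5.99°C (parcel cooler than environment)

Parcel:
  Dry to 2200 m: -9.8 × 1.9 km = -18.62°C, so T = 8.58°C.
  Saturated to 3600 m: -6.6 × 1.4 km = -9.24°C, so T = -0.66°C.
Environment:
  Environment, lower layer to 1200 m: -4.3 × 0.9 km = -3.87°C, so T = 23.33°C.
  Environment, upper layer to 3600 m: -7.5 × 2.4 km = -18°C, so T = 5.33°C.
T_parcel − T_env = -0.66 − 5.33 = -5.99°C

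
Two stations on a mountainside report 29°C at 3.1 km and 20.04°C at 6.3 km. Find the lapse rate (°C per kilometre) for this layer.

Γ = −ΔT/Δz = (29 − 20.04) / (6300 − 3100) m
  = 8.96°C / 3.2 km = 2.8°C/km

2.8°C/km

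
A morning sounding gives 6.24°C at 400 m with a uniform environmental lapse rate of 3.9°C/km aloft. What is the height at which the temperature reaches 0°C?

Height above start = (6.24 − 0) / 3.9 = 1.6 km
Altitude = 400 m + 1600 m = 2000 m

2000 m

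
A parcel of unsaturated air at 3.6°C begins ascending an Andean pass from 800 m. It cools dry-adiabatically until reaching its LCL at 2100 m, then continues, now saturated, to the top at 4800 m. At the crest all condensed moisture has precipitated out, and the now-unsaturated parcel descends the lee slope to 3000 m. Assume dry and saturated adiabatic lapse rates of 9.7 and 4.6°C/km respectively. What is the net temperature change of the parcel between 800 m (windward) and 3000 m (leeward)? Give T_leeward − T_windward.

800 → 2100 m (dry, 9.7°C/km): ΔT = -9.7 × 1.3 = -12.61°C → T = -9.01°C
2100 → 4800 m (saturated, 4.6°C/km): ΔT = -4.6 × 2.7 = -12.42°C → T = -21.43°C
4800 → 3000 m (dry descent, 9.7°C/km): ΔT = +9.7 × 1.8 = +17.46°C → T = -3.97°C
Net change vs windward start: -3.97 − 3.6 = -7.57°C

-7.57°C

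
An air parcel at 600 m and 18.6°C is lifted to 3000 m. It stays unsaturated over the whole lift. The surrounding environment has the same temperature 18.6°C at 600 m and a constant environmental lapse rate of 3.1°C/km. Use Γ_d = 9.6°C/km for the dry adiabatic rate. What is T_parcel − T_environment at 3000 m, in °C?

Parcel:
  600–3000 m, dry: Δz = 2.4 km ⇒ ΔT = -23.04°C; T = -4.44°C
Environment:
  600–3000 m, environment: Δz = 2.4 km ⇒ ΔT = -7.44°C; T = 11.16°C
T_parcel − T_env = -4.44 − 11.16 = -15.6°C

-15.6°C (parcel cooler than environment)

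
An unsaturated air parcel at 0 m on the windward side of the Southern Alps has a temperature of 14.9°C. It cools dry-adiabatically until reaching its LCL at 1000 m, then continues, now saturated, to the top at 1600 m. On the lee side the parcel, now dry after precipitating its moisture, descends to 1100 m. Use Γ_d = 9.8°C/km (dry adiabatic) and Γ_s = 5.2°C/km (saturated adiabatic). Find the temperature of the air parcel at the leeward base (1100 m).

6.88°C

Dry to 1000 m: -9.8 × 1 km = -9.8°C, so T = 5.1°C.
Saturated to 1600 m: -5.2 × 0.6 km = -3.12°C, so T = 1.98°C.
Dry descent to 1100 m: +9.8 × 0.5 km = +4.9°C, so T = 6.88°C.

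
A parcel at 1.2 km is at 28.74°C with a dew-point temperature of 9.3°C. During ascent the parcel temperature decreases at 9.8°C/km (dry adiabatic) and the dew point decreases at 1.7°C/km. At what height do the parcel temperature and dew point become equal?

3.6 km

T and T_d converge at 9.8 − 1.7 = 8.1°C per km
Height above start = (28.74 − 9.3) / 8.1 = 2.4 km
LCL altitude = 1200 m + 2400 m = 3600 m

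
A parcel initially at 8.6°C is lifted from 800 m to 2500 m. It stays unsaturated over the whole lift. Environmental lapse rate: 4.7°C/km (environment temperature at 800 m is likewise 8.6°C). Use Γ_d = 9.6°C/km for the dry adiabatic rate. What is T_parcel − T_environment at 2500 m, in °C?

-8.33°C (parcel cooler than environment)

Parcel:
  800 → 2500 m (dry, 9.6°C/km): ΔT = -9.6 × 1.7 = -16.32°C → T = -7.72°C
Environment:
  800 → 2500 m (environment, 4.7°C/km): ΔT = -4.7 × 1.7 = -7.99°C → T = 0.61°C
T_parcel − T_env = -7.72 − 0.61 = -8.33°C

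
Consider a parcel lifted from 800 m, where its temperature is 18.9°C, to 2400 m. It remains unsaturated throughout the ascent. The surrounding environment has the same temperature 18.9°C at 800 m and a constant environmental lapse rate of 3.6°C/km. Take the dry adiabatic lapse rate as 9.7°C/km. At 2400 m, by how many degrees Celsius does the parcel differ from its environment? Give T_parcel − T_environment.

Parcel:
  800–2400 m, dry: Δz = 1.6 km ⇒ ΔT = -15.52°C; T = 3.38°C
Environment:
  800–2400 m, environment: Δz = 1.6 km ⇒ ΔT = -5.76°C; T = 13.14°C
T_parcel − T_env = 3.38 − 13.14 = -9.76°C

-9.76°C (parcel cooler than environment)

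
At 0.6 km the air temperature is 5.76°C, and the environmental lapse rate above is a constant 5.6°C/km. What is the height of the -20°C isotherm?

5.2 km

Height above start = (5.76 − (-20)) / 5.6 = 4.6 km
Altitude = 600 m + 4600 m = 5200 m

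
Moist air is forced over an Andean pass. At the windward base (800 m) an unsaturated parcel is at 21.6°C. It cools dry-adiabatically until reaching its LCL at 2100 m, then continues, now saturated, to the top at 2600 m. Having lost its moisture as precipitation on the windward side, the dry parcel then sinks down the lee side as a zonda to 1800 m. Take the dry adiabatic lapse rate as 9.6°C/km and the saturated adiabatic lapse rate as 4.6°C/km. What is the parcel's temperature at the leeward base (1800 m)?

14.5°C

800–2100 m, dry: Δz = 1.3 km ⇒ ΔT = -12.48°C; T = 9.12°C
2100–2600 m, saturated: Δz = 0.5 km ⇒ ΔT = -2.3°C; T = 6.82°C
2600–1800 m, dry descent: Δz = 0.8 km ⇒ ΔT = +7.68°C; T = 14.5°C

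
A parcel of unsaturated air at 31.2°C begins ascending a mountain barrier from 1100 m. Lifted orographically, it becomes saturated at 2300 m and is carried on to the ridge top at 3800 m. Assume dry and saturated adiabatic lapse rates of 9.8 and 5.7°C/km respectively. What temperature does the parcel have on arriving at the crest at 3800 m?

10.89°C

1100–2300 m, dry: Δz = 1.2 km ⇒ ΔT = -11.76°C; T = 19.44°C
2300–3800 m, saturated: Δz = 1.5 km ⇒ ΔT = -8.55°C; T = 10.89°C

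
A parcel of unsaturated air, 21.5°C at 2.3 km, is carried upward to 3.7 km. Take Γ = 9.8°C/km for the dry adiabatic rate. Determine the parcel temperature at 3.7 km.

7.78°C

Dry adiabatic to 3700 m: -9.8 × 1.4 km = -13.72°C, so T = 7.78°C.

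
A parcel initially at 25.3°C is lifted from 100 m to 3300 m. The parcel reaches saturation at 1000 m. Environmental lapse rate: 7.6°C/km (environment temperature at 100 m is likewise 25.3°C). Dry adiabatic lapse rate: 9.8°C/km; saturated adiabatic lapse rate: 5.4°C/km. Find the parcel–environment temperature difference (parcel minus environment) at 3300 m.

+3.08°C (parcel warmer than environment)

Parcel:
  100 → 1000 m (dry, 9.8°C/km): ΔT = -9.8 × 0.9 = -8.82°C → T = 16.48°C
  1000 → 3300 m (saturated, 5.4°C/km): ΔT = -5.4 × 2.3 = -12.42°C → T = 4.06°C
Environment:
  100 → 3300 m (environment, 7.6°C/km): ΔT = -7.6 × 3.2 = -24.32°C → T = 0.98°C
T_parcel − T_env = 4.06 − 0.98 = +3.08°C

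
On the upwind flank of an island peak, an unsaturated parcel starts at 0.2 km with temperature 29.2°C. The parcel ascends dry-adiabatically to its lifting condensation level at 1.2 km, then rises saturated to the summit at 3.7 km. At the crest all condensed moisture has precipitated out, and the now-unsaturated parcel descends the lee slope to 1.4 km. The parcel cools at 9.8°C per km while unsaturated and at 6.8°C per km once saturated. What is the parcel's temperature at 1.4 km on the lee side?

From 200 m to 1200 m (dry): cools by 9.8 × 1 = 9.8°C, giving 19.4°C.
From 1200 m to 3700 m (saturated): cools by 6.8 × 2.5 = 17°C, giving 2.4°C.
From 3700 m to 1400 m (dry descent): warms by 9.8 × 2.3 = 22.54°C, giving 24.94°C.

24.94°C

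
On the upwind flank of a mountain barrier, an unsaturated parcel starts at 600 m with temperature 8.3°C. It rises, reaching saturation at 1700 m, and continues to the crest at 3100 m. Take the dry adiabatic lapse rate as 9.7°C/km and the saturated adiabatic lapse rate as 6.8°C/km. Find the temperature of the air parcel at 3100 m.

600 → 1700 m (dry, 9.7°C/km): ΔT = -9.7 × 1.1 = -10.67°C → T = -2.37°C
1700 → 3100 m (saturated, 6.8°C/km): ΔT = -6.8 × 1.4 = -9.52°C → T = -11.89°C

-11.89°C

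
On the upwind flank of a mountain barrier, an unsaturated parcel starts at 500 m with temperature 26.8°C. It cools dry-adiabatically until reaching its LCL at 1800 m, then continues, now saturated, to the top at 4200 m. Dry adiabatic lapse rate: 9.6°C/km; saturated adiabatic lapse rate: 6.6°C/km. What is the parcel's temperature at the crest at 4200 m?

Dry to 1800 m: -9.6 × 1.3 km = -12.48°C, so T = 14.32°C.
Saturated to 4200 m: -6.6 × 2.4 km = -15.84°C, so T = -1.52°C.

-1.52°C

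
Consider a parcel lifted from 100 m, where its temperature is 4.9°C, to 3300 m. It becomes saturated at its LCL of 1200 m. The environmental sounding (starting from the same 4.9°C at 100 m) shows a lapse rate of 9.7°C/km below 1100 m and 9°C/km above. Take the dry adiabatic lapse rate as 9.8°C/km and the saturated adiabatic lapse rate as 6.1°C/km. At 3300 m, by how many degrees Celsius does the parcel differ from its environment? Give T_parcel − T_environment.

+5.91°C (parcel warmer than environment)

Parcel:
  From 100 m to 1200 m (dry): cools by 9.8 × 1.1 = 10.78°C, giving -5.88°C.
  From 1200 m to 3300 m (saturated): cools by 6.1 × 2.1 = 12.81°C, giving -18.69°C.
Environment:
  From 100 m to 1100 m (environment, lower layer): cools by 9.7 × 1 = 9.7°C, giving -4.8°C.
  From 1100 m to 3300 m (environment, upper layer): cools by 9 × 2.2 = 19.8°C, giving -24.6°C.
T_parcel − T_env = -18.69 − (-24.6) = +5.91°C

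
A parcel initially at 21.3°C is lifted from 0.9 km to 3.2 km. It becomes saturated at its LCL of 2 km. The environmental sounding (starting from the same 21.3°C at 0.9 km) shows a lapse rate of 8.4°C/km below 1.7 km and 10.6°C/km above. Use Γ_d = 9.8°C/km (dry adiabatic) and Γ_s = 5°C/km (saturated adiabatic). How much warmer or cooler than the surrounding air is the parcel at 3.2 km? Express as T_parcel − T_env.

+5.84°C (parcel warmer than environment)

Parcel:
  Dry to 2000 m: -9.8 × 1.1 km = -10.78°C, so T = 10.52°C.
  Saturated to 3200 m: -5 × 1.2 km = -6°C, so T = 4.52°C.
Environment:
  Environment, lower layer to 1700 m: -8.4 × 0.8 km = -6.72°C, so T = 14.58°C.
  Environment, upper layer to 3200 m: -10.6 × 1.5 km = -15.9°C, so T = -1.32°C.
T_parcel − T_env = 4.52 − (-1.32) = +5.84°C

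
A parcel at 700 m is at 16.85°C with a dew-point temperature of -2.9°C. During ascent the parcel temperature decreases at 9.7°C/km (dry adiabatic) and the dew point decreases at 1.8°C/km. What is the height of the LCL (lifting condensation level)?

3200 m

T and T_d converge at 9.7 − 1.8 = 7.9°C per km
Height above start = (16.85 − (-2.9)) / 7.9 = 2.5 km
LCL altitude = 700 m + 2500 m = 3200 m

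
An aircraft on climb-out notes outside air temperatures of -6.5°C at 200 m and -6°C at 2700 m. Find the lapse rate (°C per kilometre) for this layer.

Γ = −ΔT/Δz = (-6.5 − (-6)) / (2700 − 200) m
  = -0.5°C / 2.5 km = -0.2°C/km

-0.2°C/km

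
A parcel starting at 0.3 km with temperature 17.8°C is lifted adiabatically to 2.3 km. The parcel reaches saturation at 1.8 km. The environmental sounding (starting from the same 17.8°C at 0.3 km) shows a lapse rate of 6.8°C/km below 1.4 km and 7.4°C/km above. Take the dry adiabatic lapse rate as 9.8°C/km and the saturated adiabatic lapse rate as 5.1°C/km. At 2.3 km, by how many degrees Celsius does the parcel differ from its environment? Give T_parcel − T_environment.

Parcel:
  From 300 m to 1800 m (dry): cools by 9.8 × 1.5 = 14.7°C, giving 3.1°C.
  From 1800 m to 2300 m (saturated): cools by 5.1 × 0.5 = 2.55°C, giving 0.55°C.
Environment:
  From 300 m to 1400 m (environment, lower layer): cools by 6.8 × 1.1 = 7.48°C, giving 10.32°C.
  From 1400 m to 2300 m (environment, upper layer): cools by 7.4 × 0.9 = 6.66°C, giving 3.66°C.
T_parcel − T_env = 0.55 − 3.66 = -3.11°C

-3.11°C (parcel cooler than environment)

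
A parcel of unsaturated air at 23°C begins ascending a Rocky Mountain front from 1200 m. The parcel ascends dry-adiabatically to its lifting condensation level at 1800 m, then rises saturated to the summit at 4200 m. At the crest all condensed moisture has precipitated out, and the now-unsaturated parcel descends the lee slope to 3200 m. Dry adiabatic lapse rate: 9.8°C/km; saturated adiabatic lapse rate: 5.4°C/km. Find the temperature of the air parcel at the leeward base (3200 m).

13.96°C

1200 → 1800 m (dry, 9.8°C/km): ΔT = -9.8 × 0.6 = -5.88°C → T = 17.12°C
1800 → 4200 m (saturated, 5.4°C/km): ΔT = -5.4 × 2.4 = -12.96°C → T = 4.16°C
4200 → 3200 m (dry descent, 9.8°C/km): ΔT = +9.8 × 1 = +9.8°C → T = 13.96°C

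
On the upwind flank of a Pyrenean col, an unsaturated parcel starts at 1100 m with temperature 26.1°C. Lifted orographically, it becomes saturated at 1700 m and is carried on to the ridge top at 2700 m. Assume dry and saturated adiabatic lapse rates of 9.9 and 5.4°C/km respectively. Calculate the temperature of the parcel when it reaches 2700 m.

14.76°C

1100 → 1700 m (dry, 9.9°C/km): ΔT = -9.9 × 0.6 = -5.94°C → T = 20.16°C
1700 → 2700 m (saturated, 5.4°C/km): ΔT = -5.4 × 1 = -5.4°C → T = 14.76°C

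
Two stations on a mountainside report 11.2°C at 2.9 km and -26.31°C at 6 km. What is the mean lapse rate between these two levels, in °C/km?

12.1°C/km

Γ = −ΔT/Δz = (11.2 − (-26.31)) / (6000 − 2900) m
  = 37.51°C / 3.1 km = 12.1°C/km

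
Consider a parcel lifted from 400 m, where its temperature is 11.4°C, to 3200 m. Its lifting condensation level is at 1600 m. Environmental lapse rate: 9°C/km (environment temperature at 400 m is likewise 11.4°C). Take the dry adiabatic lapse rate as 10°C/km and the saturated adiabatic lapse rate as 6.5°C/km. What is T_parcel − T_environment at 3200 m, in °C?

Parcel:
  400–1600 m, dry: Δz = 1.2 km ⇒ ΔT = -12°C; T = -0.6°C
  1600–3200 m, saturated: Δz = 1.6 km ⇒ ΔT = -10.4°C; T = -11°C
Environment:
  400–3200 m, environment: Δz = 2.8 km ⇒ ΔT = -25.2°C; T = -13.8°C
T_parcel − T_env = -11 − (-13.8) = +2.8°C

+2.8°C (parcel warmer than environment)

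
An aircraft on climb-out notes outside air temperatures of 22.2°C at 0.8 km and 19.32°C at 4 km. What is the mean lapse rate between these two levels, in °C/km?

Γ = −ΔT/Δz = (22.2 − 19.32) / (4000 − 800) m
  = 2.88°C / 3.2 km = 0.9°C/km

0.9°C/km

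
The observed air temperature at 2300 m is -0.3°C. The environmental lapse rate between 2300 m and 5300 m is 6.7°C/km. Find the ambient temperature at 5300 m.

-20.4°C

Environmental to 5300 m: -6.7 × 3 km = -20.1°C, so T = -20.4°C.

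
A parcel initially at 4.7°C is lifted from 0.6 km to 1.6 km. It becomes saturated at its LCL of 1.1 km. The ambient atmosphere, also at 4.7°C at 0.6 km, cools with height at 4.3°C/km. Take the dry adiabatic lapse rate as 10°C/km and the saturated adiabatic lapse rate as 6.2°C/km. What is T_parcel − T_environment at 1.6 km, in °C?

-3.8°C (parcel cooler than environment)

Parcel:
  600–1100 m, dry: Δz = 0.5 km ⇒ ΔT = -5°C; T = -0.3°C
  1100–1600 m, saturated: Δz = 0.5 km ⇒ ΔT = -3.1°C; T = -3.4°C
Environment:
  600–1600 m, environment: Δz = 1 km ⇒ ΔT = -4.3°C; T = 0.4°C
T_parcel − T_env = -3.4 − 0.4 = -3.8°C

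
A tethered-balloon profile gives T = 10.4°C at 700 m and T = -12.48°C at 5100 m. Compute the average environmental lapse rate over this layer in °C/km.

5.2°C/km

Γ = −ΔT/Δz = (10.4 − (-12.48)) / (5100 − 700) m
  = 22.88°C / 4.4 km = 5.2°C/km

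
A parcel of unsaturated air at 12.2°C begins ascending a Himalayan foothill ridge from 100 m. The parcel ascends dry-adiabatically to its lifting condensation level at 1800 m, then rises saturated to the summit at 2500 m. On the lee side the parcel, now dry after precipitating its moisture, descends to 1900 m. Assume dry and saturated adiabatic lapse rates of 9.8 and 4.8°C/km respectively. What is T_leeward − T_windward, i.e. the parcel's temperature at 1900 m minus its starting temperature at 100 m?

-14.14°C

Dry to 1800 m: -9.8 × 1.7 km = -16.66°C, so T = -4.46°C.
Saturated to 2500 m: -4.8 × 0.7 km = -3.36°C, so T = -7.82°C.
Dry descent to 1900 m: +9.8 × 0.6 km = +5.88°C, so T = -1.94°C.
Net change vs windward start: -1.94 − 12.2 = -14.14°C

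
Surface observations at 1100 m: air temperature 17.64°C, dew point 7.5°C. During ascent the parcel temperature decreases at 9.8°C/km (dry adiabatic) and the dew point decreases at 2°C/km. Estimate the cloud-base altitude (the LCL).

T and T_d converge at 9.8 − 2 = 7.8°C per km
Height above start = (17.64 − 7.5) / 7.8 = 1.3 km
LCL altitude = 1100 m + 1300 m = 2400 m

2400 m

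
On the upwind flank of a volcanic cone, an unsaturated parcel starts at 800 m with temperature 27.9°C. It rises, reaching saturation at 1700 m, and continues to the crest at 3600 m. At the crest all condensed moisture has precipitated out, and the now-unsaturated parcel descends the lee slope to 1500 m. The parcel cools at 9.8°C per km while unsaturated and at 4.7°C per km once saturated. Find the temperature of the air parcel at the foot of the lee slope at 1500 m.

30.73°C

Dry to 1700 m: -9.8 × 0.9 km = -8.82°C, so T = 19.08°C.
Saturated to 3600 m: -4.7 × 1.9 km = -8.93°C, so T = 10.15°C.
Dry descent to 1500 m: +9.8 × 2.1 km = +20.58°C, so T = 30.73°C.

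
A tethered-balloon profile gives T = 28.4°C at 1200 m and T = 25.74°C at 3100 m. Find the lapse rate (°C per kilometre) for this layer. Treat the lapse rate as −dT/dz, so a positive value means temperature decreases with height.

Γ = −ΔT/Δz = (28.4 − 25.74) / (3100 − 1200) m
  = 2.66°C / 1.9 km = 1.4°C/km

1.4°C/km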